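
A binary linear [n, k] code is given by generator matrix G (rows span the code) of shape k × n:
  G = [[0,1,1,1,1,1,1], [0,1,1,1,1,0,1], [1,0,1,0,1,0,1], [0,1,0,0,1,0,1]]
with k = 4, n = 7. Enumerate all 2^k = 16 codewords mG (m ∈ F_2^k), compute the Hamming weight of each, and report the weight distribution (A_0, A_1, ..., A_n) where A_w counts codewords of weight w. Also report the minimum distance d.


Weight distribution: A_0 = 1, A_1 = 1, A_2 = 1, A_3 = 4, A_4 = 5, A_5 = 3, A_6 = 1. Minimum distance d = 1.

Enumerate all 2^4 = 16 messages m ∈ F_2^4.
For each, compute codeword c = mG in F_2^7, then tally its weight.
  m = 0000 → c = 0000000, weight = 0.
  m = 1000 → c = 0111111, weight = 6.
  m = 0100 → c = 0111101, weight = 5.
  m = 1100 → c = 0000010, weight = 1.
  m = 0010 → c = 1010101, weight = 4.
  m = 1010 → c = 1101010, weight = 4.
  m = 0110 → c = 1101000, weight = 3.
  m = 1110 → c = 1010111, weight = 5.
  m = 0001 → c = 0100101, weight = 3.
  m = 1001 → c = 0011010, weight = 3.
  m = 0101 → c = 0011000, weight = 2.
  m = 1101 → c = 0100111, weight = 4.
  m = 0011 → c = 1110000, weight = 3.
  m = 1011 → c = 1001111, weight = 5.
  m = 0111 → c = 1001101, weight = 4.
  m = 1111 → c = 1110010, weight = 4.
Tally weights:
  weight 0: 1 codewords.
  weight 1: 1 codewords.
  weight 2: 1 codewords.
  weight 3: 4 codewords.
  weight 4: 5 codewords.
  weight 5: 3 codewords.
  weight 6: 1 codewords.
Minimum distance d = smallest w > 0 with A_w > 0 = 1.
Sanity: Σ A_w = 16 = 2^4 = 16 ✓.


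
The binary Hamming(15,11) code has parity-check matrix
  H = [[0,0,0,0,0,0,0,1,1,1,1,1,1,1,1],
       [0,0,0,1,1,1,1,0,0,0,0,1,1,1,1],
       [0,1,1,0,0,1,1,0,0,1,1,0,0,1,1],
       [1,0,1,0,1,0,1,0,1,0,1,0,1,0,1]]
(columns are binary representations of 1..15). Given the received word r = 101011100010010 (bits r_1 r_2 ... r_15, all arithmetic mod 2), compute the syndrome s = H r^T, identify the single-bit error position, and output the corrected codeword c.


s = (0, 0, 1, 1)^T, error position = 3, corrected codeword c = 100011100010010

Compute s = H r^T mod 2 one row at a time:
  s_1 = 0 + 0 + 0 + 1 + 0 + 0 + 1 + 0 = 2 ≡ 0 (mod 2).
  s_2 = 0 + 1 + 1 + 1 + 0 + 0 + 1 + 0 = 4 ≡ 0 (mod 2).
  s_3 = 0 + 1 + 1 + 1 + 0 + 1 + 1 + 0 = 5 ≡ 1 (mod 2).
  s_4 = 1 + 1 + 1 + 1 + 0 + 1 + 0 + 0 = 5 ≡ 1 (mod 2).
s = (0, 0, 1, 1)^T — this equals column 3 of H (binary 0011), so error is at position 3.
Correct: flip bit 3 of r = 101011100010010 to get c = 100011100010010.


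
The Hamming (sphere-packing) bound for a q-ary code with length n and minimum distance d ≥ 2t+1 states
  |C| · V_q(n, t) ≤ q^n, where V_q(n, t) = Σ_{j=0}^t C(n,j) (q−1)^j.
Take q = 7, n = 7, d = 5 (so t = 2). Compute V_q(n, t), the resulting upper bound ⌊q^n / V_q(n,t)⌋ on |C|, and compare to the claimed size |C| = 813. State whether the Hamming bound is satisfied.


V_q(n, t) = 799, q^n = 823543, Hamming bound = 1030, |C| = 813 ≤ bound (satisfied).

Step 1: Compute V_q(n, t) = Σ_{j=0}^2 C(n, j) (q−1)^j.
  j = 0: C(7,0)·(6)^0 = 1·1 = 1.
  j = 1: C(7,1)·(6)^1 = 7·6 = 42.
  j = 2: C(7,2)·(6)^2 = 21·36 = 756.
  V_q(n, t) = 1 + 42 + 756 = 799.
Step 2: q^n = 7^7 = 823543.
Step 3: Hamming bound ⌊q^n / V_q(n,t)⌋ = ⌊823543/799⌋ = 1030.
Step 4: Compare |C| = 813 to 1030: satisfied.
The claimed |C| lies below the Hamming bound.


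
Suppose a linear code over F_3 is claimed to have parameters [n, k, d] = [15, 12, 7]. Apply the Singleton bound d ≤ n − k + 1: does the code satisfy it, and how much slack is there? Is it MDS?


Singleton RHS = n − k + 1 = 4, slack = -3, bound violated (no such code; not MDS).

Singleton bound: d ≤ n − k + 1.
Here n = 15, k = 12, so n − k + 1 = 4.
Given d = 7, check d ≤ 4: NO.
Slack = (n − k + 1) − d = -3.
The slack is negative: d = 7 exceeds n − k + 1 = 4 by 3, so the Singleton bound is violated and no linear [15, 12, 7]_3 code can exist. In particular it is not MDS (MDS requires d = n − k + 1 exactly).
Description: the claimed parameters are [15, 12, 7]_3; such a code would be impossible (violates the Singleton bound).


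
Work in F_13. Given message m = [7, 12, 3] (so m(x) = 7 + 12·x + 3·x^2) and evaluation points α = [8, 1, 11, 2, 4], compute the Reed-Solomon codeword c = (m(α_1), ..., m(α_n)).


c = [9, 9, 8, 4, 12]

Message polynomial: m(x) = 7 + 12·x + 3·x^2 (mod 13).
For each evaluation point α_i, compute m(α_i) mod 13:
  α_1 = 8: Horner steps 3 → 10 → 9, so m(8) = 9.
  α_2 = 1: Horner steps 3 → 2 → 9, so m(1) = 9.
  α_3 = 11: Horner steps 3 → 6 → 8, so m(11) = 8.
  α_4 = 2: Horner steps 3 → 5 → 4, so m(2) = 4.
  α_5 = 4: Horner steps 3 → 11 → 12, so m(4) = 12.
Codeword c = [9, 9, 8, 4, 12] ∈ F_13^5.


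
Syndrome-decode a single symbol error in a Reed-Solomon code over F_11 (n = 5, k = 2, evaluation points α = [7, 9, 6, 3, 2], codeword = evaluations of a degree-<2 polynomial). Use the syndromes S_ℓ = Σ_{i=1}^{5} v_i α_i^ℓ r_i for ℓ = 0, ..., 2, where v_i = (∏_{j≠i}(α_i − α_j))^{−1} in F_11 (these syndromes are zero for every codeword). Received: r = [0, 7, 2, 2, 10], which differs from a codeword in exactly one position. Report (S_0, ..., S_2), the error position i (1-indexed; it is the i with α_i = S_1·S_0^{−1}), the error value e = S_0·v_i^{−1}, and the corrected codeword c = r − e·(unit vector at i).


S = (1, 3, 9), error at position 4, error magnitude e = 5, c = [0, 7, 2, 8, 10].

Step 1: column multipliers v_i = (∏_{j≠i}(α_i − α_j))^{−1} mod 11.
  i = 1 (α = 7): (7−9)(7−6)(7−3)(7−2) = (−2)·1·4·5 = −40 ≡ 4, so v_1 = 4^{−1} = 3 (mod 11).
  i = 2 (α = 9): (9−7)(9−6)(9−3)(9−2) = 2·3·6·7 = 252 ≡ 10, so v_2 = 10^{−1} = 10 (mod 11).
  i = 3 (α = 6): (6−7)(6−9)(6−3)(6−2) = (−1)·(−3)·3·4 = 36 ≡ 3, so v_3 = 3^{−1} = 4 (mod 11).
  i = 4 (α = 3): (3−7)(3−9)(3−6)(3−2) = (−4)·(−6)·(−3)·1 = −72 ≡ 5, so v_4 = 5^{−1} = 9 (mod 11).
  i = 5 (α = 2): (2−7)(2−9)(2−6)(2−3) = (−5)·(−7)·(−4)·(−1) = 140 ≡ 8, so v_5 = 8^{−1} = 7 (mod 11).
  v = [3, 10, 4, 9, 7].
Step 2: syndromes of r = [0, 7, 2, 2, 10] (all sums mod 11).
  S_0 = Σ v_i r_i = 3·0 + 10·7 + 4·2 + 9·2 + 7·10 = 166 ≡ 1.
  S_1 = Σ v_i α_i r_i = 3·7·0 + 10·9·7 + 4·6·2 + 9·3·2 + 7·2·10 = 872 ≡ 3.
  α_i^2 mod 11 = [5, 4, 3, 9, 4].
  S_2 = Σ v_i α_i^2 r_i = 3·5·0 + 10·4·7 + 4·3·2 + 9·9·2 + 7·4·10 = 746 ≡ 9.
  S = (1, 3, 9) ≠ 0, so r is not a codeword (an error is present).
Step 3: locate the error. For a single error e at position i, S_ℓ = v_i·e·α_i^ℓ, so α_err = S_1/S_0.
  S_0^{−1} = 1^{−1} = 1 (mod 11), so α_err = 3·1 = 3 ≡ 3 = α_4. Error position i = 4.
  Consistency check: S_2/S_1 = 9·4 = 36 ≡ 3 = α_err ✓ (single-error assumption holds).
Step 4: error magnitude e = S_0/v_4 = S_0·∏_{j≠4}(α_4 − α_j) = 1·5 = 5 ≡ 5 (mod 11).
Step 5: correct position 4: c_4 = r_4 − e = 2 − 5 ≡ 8 (mod 11). Hence c = [0, 7, 2, 8, 10].
  Check: interpolating c through the α_i gives m(x) = 3 + 9·x (degree < 2) with m(α_i) = c_i for every i, so c is indeed a codeword.


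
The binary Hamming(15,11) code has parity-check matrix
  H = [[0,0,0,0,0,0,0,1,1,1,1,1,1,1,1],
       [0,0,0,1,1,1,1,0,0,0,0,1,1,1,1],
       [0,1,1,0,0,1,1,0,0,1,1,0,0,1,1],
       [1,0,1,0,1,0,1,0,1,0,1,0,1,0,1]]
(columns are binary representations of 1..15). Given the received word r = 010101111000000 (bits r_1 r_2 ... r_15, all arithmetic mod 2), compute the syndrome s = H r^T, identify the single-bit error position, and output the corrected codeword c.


s = (0, 1, 1, 0)^T, error position = 6, corrected codeword c = 010100111000000

Compute s = H r^T mod 2 one row at a time:
  s_1 = 1 + 1 + 0 + 0 + 0 + 0 + 0 + 0 = 2 ≡ 0 (mod 2).
  s_2 = 1 + 0 + 1 + 1 + 0 + 0 + 0 + 0 = 3 ≡ 1 (mod 2).
  s_3 = 1 + 0 + 1 + 1 + 0 + 0 + 0 + 0 = 3 ≡ 1 (mod 2).
  s_4 = 0 + 0 + 0 + 1 + 1 + 0 + 0 + 0 = 2 ≡ 0 (mod 2).
s = (0, 1, 1, 0)^T — this equals column 6 of H (binary 0110), so error is at position 6.
Correct: flip bit 6 of r = 010101111000000 to get c = 010100111000000.


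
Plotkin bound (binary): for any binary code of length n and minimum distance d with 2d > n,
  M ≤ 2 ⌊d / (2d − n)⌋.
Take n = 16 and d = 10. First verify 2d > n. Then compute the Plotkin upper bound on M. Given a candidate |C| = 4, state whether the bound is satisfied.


Plotkin bound M ≤ 4; given |C| = 4 ≤ bound (satisfied).

Check applicability: 2d = 20, n = 16.
2d − n = 4 > 0, so Plotkin applies.
Compute d/(2d−n) = 10/4 ≈ 2.5000.
⌊d/(2d−n)⌋ = 2.
Plotkin bound: M ≤ 2·2 = 4.
Given |C| = 4, check: satisfied.
This |C| is at the Plotkin bound.


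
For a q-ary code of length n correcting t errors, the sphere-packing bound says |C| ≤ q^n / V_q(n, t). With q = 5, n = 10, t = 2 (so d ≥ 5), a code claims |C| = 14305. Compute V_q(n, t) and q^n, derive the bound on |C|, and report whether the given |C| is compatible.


V_q(n, t) = 761, q^n = 9765625, Hamming bound = 12832, |C| = 14305 > bound (violated).

Step 1: Compute V_q(n, t) = Σ_{j=0}^2 C(n, j) (q−1)^j.
  j = 0: C(10,0)·(4)^0 = 1·1 = 1.
  j = 1: C(10,1)·(4)^1 = 10·4 = 40.
  j = 2: C(10,2)·(4)^2 = 45·16 = 720.
  V_q(n, t) = 1 + 40 + 720 = 761.
Step 2: q^n = 5^10 = 9765625.
Step 3: Hamming bound ⌊q^n / V_q(n,t)⌋ = ⌊9765625/761⌋ = 12832.
Step 4: Compare |C| = 14305 to 12832: violated.
The claimed |C| lies above the Hamming bound, so no 5-ary code of length 10 with d ≥ 5 can have 14305 codewords.


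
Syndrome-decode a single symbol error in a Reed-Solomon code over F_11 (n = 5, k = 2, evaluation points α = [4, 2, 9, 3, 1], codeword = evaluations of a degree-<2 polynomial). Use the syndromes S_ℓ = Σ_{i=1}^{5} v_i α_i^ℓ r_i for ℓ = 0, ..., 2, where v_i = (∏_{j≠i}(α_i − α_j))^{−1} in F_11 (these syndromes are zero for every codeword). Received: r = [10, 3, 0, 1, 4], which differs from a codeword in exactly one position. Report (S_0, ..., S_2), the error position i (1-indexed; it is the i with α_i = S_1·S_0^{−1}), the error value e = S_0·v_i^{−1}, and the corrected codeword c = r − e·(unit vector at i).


S = (8, 8, 8), error at position 5, error magnitude e = 10, c = [10, 3, 0, 1, 5].

Step 1: column multipliers v_i = (∏_{j≠i}(α_i − α_j))^{−1} mod 11.
  i = 1 (α = 4): (4−2)(4−9)(4−3)(4−1) = 2·(−5)·1·3 = −30 ≡ 3, so v_1 = 3^{−1} = 4 (mod 11).
  i = 2 (α = 2): (2−4)(2−9)(2−3)(2−1) = (−2)·(−7)·(−1)·1 = −14 ≡ 8, so v_2 = 8^{−1} = 7 (mod 11).
  i = 3 (α = 9): (9−4)(9−2)(9−3)(9−1) = 5·7·6·8 = 1680 ≡ 8, so v_3 = 8^{−1} = 7 (mod 11).
  i = 4 (α = 3): (3−4)(3−2)(3−9)(3−1) = (−1)·1·(−6)·2 = 12 ≡ 1, so v_4 = 1^{−1} = 1 (mod 11).
  i = 5 (α = 1): (1−4)(1−2)(1−9)(1−3) = (−3)·(−1)·(−8)·(−2) = 48 ≡ 4, so v_5 = 4^{−1} = 3 (mod 11).
  v = [4, 7, 7, 1, 3].
Step 2: syndromes of r = [10, 3, 0, 1, 4] (all sums mod 11).
  S_0 = Σ v_i r_i = 4·10 + 7·3 + 7·0 + 1·1 + 3·4 = 74 ≡ 8.
  S_1 = Σ v_i α_i r_i = 4·4·10 + 7·2·3 + 7·9·0 + 1·3·1 + 3·1·4 = 217 ≡ 8.
  α_i^2 mod 11 = [5, 4, 4, 9, 1].
  S_2 = Σ v_i α_i^2 r_i = 4·5·10 + 7·4·3 + 7·4·0 + 1·9·1 + 3·1·4 = 305 ≡ 8.
  S = (8, 8, 8) ≠ 0, so r is not a codeword (an error is present).
Step 3: locate the error. For a single error e at position i, S_ℓ = v_i·e·α_i^ℓ, so α_err = S_1/S_0.
  S_0^{−1} = 8^{−1} = 7 (mod 11), so α_err = 8·7 = 56 ≡ 1 = α_5. Error position i = 5.
  Consistency check: S_2/S_1 = 8·7 = 56 ≡ 1 = α_err ✓ (single-error assumption holds).
Step 4: error magnitude e = S_0/v_5 = S_0·∏_{j≠5}(α_5 − α_j) = 8·4 = 32 ≡ 10 (mod 11).
Step 5: correct position 5: c_5 = r_5 − e = 4 − 10 ≡ 5 (mod 11). Hence c = [10, 3, 0, 1, 5].
  Check: interpolating c through the α_i gives m(x) = 7 + 9·x (degree < 2) with m(α_i) = c_i for every i, so c is indeed a codeword.


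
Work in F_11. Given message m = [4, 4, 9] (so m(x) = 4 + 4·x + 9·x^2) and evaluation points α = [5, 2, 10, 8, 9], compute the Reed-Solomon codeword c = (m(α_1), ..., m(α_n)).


c = [7, 4, 9, 7, 10]

Message polynomial: m(x) = 4 + 4·x + 9·x^2 (mod 11).
For each evaluation point α_i, compute m(α_i) mod 11:
  α_1 = 5: Horner steps 9 → 5 → 7, so m(5) = 7.
  α_2 = 2: Horner steps 9 → 0 → 4, so m(2) = 4.
  α_3 = 10: Horner steps 9 → 6 → 9, so m(10) = 9.
  α_4 = 8: Horner steps 9 → 10 → 7, so m(8) = 7.
  α_5 = 9: Horner steps 9 → 8 → 10, so m(9) = 10.
Codeword c = [7, 4, 9, 7, 10] ∈ F_11^5.


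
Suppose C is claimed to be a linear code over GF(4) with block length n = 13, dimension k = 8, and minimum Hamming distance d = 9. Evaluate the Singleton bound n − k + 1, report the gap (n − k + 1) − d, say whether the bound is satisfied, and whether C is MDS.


Singleton RHS = n − k + 1 = 6, slack = -3, bound violated (no such code; not MDS).

Singleton bound: d ≤ n − k + 1.
Here n = 13, k = 8, so n − k + 1 = 6.
Given d = 9, check d ≤ 6: NO.
Slack = (n − k + 1) − d = -3.
The slack is negative: d = 9 exceeds n − k + 1 = 6 by 3, so the Singleton bound is violated and no linear [13, 8, 9]_4 code can exist. In particular it is not MDS (MDS requires d = n − k + 1 exactly).
Description: the claimed parameters are [13, 8, 9]_4; such a code would be impossible (violates the Singleton bound).


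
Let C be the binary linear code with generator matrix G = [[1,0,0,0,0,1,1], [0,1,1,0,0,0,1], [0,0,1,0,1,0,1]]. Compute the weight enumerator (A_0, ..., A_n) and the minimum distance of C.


Weight distribution: A_0 = 1, A_2 = 1, A_3 = 3, A_4 = 2, A_5 = 1. Minimum distance d = 2.

Enumerate all 2^3 = 8 messages m ∈ F_2^3.
For each, compute codeword c = mG in F_2^7, then tally its weight.
  m = 000 → c = 0000000, weight = 0.
  m = 100 → c = 1000011, weight = 3.
  m = 010 → c = 0110001, weight = 3.
  m = 110 → c = 1110010, weight = 4.
  m = 001 → c = 0010101, weight = 3.
  m = 101 → c = 1010110, weight = 4.
  m = 011 → c = 0100100, weight = 2.
  m = 111 → c = 1100111, weight = 5.
Tally weights:
  weight 0: 1 codewords.
  weight 2: 1 codewords.
  weight 3: 3 codewords.
  weight 4: 2 codewords.
  weight 5: 1 codewords.
Minimum distance d = smallest w > 0 with A_w > 0 = 2.
Sanity: Σ A_w = 8 = 2^3 = 8 ✓.


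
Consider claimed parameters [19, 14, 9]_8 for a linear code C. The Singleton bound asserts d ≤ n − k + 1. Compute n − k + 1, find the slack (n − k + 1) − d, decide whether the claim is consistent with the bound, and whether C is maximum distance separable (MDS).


Singleton RHS = n − k + 1 = 6, slack = -3, bound violated (no such code; not MDS).

Singleton bound: d ≤ n − k + 1.
Here n = 19, k = 14, so n − k + 1 = 6.
Given d = 9, check d ≤ 6: NO.
Slack = (n − k + 1) − d = -3.
The slack is negative: d = 9 exceeds n − k + 1 = 6 by 3, so the Singleton bound is violated and no linear [19, 14, 9]_8 code can exist. In particular it is not MDS (MDS requires d = n − k + 1 exactly).
Description: the claimed parameters are [19, 14, 9]_8; such a code would be impossible (violates the Singleton bound).


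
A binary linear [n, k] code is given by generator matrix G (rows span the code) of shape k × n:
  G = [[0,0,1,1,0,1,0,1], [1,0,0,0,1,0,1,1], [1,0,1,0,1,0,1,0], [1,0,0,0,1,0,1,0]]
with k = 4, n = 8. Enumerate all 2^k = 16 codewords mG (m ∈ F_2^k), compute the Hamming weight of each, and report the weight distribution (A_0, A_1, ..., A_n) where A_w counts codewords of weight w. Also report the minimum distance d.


Weight distribution: A_0 = 1, A_1 = 2, A_2 = 2, A_3 = 3, A_4 = 3, A_5 = 2, A_6 = 2, A_7 = 1. Minimum distance d = 1.

Enumerate all 2^4 = 16 messages m ∈ F_2^4.
For each, compute codeword c = mG in F_2^8, then tally its weight.
  m = 0000 → c = 00000000, weight = 0.
  m = 1000 → c = 00110101, weight = 4.
  m = 0100 → c = 10001011, weight = 4.
  m = 1100 → c = 10111110, weight = 6.
  m = 0010 → c = 10101010, weight = 4.
  m = 1010 → c = 10011111, weight = 6.
  m = 0110 → c = 00100001, weight = 2.
  m = 1110 → c = 00010100, weight = 2.
  m = 0001 → c = 10001010, weight = 3.
  m = 1001 → c = 10111111, weight = 7.
  m = 0101 → c = 00000001, weight = 1.
  m = 1101 → c = 00110100, weight = 3.
  m = 0011 → c = 00100000, weight = 1.
  m = 1011 → c = 00010101, weight = 3.
  m = 0111 → c = 10101011, weight = 5.
  m = 1111 → c = 10011110, weight = 5.
Tally weights:
  weight 0: 1 codewords.
  weight 1: 2 codewords.
  weight 2: 2 codewords.
  weight 3: 3 codewords.
  weight 4: 3 codewords.
  weight 5: 2 codewords.
  weight 6: 2 codewords.
  weight 7: 1 codewords.
Minimum distance d = smallest w > 0 with A_w > 0 = 1.
Sanity: Σ A_w = 16 = 2^4 = 16 ✓.


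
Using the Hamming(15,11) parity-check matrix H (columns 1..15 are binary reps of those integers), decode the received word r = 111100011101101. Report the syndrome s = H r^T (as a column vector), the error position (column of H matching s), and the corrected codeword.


s = (0, 0, 0, 1)^T, error position = 1, corrected codeword c = 011100011101101

Compute s = H r^T mod 2 one row at a time:
  s_1 = 1 + 1 + 1 + 0 + 1 + 1 + 0 + 1 = 6 ≡ 0 (mod 2).
  s_2 = 1 + 0 + 0 + 0 + 1 + 1 + 0 + 1 = 4 ≡ 0 (mod 2).
  s_3 = 1 + 1 + 0 + 0 + 1 + 0 + 0 + 1 = 4 ≡ 0 (mod 2).
  s_4 = 1 + 1 + 0 + 0 + 1 + 0 + 1 + 1 = 5 ≡ 1 (mod 2).
s = (0, 0, 0, 1)^T — this equals column 1 of H (binary 0001), so error is at position 1.
Correct: flip bit 1 of r = 111100011101101 to get c = 011100011101101.


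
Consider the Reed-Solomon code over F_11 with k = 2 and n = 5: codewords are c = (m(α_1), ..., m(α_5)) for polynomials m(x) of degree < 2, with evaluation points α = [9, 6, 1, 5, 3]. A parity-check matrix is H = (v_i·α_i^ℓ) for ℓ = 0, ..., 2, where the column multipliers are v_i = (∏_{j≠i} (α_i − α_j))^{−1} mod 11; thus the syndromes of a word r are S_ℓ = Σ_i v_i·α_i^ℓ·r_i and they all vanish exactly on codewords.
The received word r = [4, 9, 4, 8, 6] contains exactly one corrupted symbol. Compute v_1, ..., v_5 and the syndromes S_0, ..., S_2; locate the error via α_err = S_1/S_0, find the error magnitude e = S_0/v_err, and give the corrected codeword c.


S = (9, 4, 3), error at position 1, error magnitude e = 3, c = [1, 9, 4, 8, 6].

Step 1: column multipliers v_i = (∏_{j≠i}(α_i − α_j))^{−1} mod 11.
  i = 1 (α = 9): (9−6)(9−1)(9−5)(9−3) = 3·8·4·6 = 576 ≡ 4, so v_1 = 4^{−1} = 3 (mod 11).
  i = 2 (α = 6): (6−9)(6−1)(6−5)(6−3) = (−3)·5·1·3 = −45 ≡ 10, so v_2 = 10^{−1} = 10 (mod 11).
  i = 3 (α = 1): (1−9)(1−6)(1−5)(1−3) = (−8)·(−5)·(−4)·(−2) = 320 ≡ 1, so v_3 = 1^{−1} = 1 (mod 11).
  i = 4 (α = 5): (5−9)(5−6)(5−1)(5−3) = (−4)·(−1)·4·2 = 32 ≡ 10, so v_4 = 10^{−1} = 10 (mod 11).
  i = 5 (α = 3): (3−9)(3−6)(3−1)(3−5) = (−6)·(−3)·2·(−2) = −72 ≡ 5, so v_5 = 5^{−1} = 9 (mod 11).
  v = [3, 10, 1, 10, 9].
Step 2: syndromes of r = [4, 9, 4, 8, 6] (all sums mod 11).
  S_0 = Σ v_i r_i = 3·4 + 10·9 + 1·4 + 10·8 + 9·6 = 240 ≡ 9.
  S_1 = Σ v_i α_i r_i = 3·9·4 + 10·6·9 + 1·1·4 + 10·5·8 + 9·3·6 = 1214 ≡ 4.
  α_i^2 mod 11 = [4, 3, 1, 3, 9].
  S_2 = Σ v_i α_i^2 r_i = 3·4·4 + 10·3·9 + 1·1·4 + 10·3·8 + 9·9·6 = 1048 ≡ 3.
  S = (9, 4, 3) ≠ 0, so r is not a codeword (an error is present).
Step 3: locate the error. For a single error e at position i, S_ℓ = v_i·e·α_i^ℓ, so α_err = S_1/S_0.
  S_0^{−1} = 9^{−1} = 5 (mod 11), so α_err = 4·5 = 20 ≡ 9 = α_1. Error position i = 1.
  Consistency check: S_2/S_1 = 3·3 = 9 ≡ 9 = α_err ✓ (single-error assumption holds).
Step 4: error magnitude e = S_0/v_1 = S_0·∏_{j≠1}(α_1 − α_j) = 9·4 = 36 ≡ 3 (mod 11).
Step 5: correct position 1: c_1 = r_1 − e = 4 − 3 ≡ 1 (mod 11). Hence c = [1, 9, 4, 8, 6].
  Check: interpolating c through the α_i gives m(x) = 3 + 1·x (degree < 2) with m(α_i) = c_i for every i, so c is indeed a codeword.


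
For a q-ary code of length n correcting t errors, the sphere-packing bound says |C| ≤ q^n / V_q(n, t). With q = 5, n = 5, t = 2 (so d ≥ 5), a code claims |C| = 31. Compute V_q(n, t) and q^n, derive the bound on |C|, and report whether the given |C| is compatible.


V_q(n, t) = 181, q^n = 3125, Hamming bound = 17, |C| = 31 > bound (violated).

Step 1: Compute V_q(n, t) = Σ_{j=0}^2 C(n, j) (q−1)^j.
  j = 0: C(5,0)·(4)^0 = 1·1 = 1.
  j = 1: C(5,1)·(4)^1 = 5·4 = 20.
  j = 2: C(5,2)·(4)^2 = 10·16 = 160.
  V_q(n, t) = 1 + 20 + 160 = 181.
Step 2: q^n = 5^5 = 3125.
Step 3: Hamming bound ⌊q^n / V_q(n,t)⌋ = ⌊3125/181⌋ = 17.
Step 4: Compare |C| = 31 to 17: violated.
The claimed |C| lies above the Hamming bound, so no 5-ary code of length 5 with d ≥ 5 can have 31 codewords.


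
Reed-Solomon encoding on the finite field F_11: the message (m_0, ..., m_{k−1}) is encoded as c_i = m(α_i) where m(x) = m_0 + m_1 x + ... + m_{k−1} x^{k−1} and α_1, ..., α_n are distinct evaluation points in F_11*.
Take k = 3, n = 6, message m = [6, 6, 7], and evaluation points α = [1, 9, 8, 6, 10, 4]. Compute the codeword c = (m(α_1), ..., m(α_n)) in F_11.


c = [8, 0, 7, 8, 7, 10]

Message polynomial: m(x) = 6 + 6·x + 7·x^2 (mod 11).
For each evaluation point α_i, compute m(α_i) mod 11:
  α_1 = 1: Horner steps 7 → 2 → 8, so m(1) = 8.
  α_2 = 9: Horner steps 7 → 3 → 0, so m(9) = 0.
  α_3 = 8: Horner steps 7 → 7 → 7, so m(8) = 7.
  α_4 = 6: Horner steps 7 → 4 → 8, so m(6) = 8.
  α_5 = 10: Horner steps 7 → 10 → 7, so m(10) = 7.
  α_6 = 4: Horner steps 7 → 1 → 10, so m(4) = 10.
Codeword c = [8, 0, 7, 8, 7, 10] ∈ F_11^6.


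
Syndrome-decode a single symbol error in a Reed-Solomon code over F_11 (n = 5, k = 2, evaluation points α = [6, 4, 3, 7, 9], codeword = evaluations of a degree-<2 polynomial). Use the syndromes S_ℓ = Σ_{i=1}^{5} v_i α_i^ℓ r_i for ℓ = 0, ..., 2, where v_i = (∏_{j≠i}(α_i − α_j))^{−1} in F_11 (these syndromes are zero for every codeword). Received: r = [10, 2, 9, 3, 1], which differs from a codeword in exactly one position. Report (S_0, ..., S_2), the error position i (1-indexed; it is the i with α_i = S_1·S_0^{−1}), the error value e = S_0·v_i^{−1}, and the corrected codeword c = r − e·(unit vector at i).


S = (3, 5, 1), error at position 5, error magnitude e = 1, c = [10, 2, 9, 3, 0].

Step 1: column multipliers v_i = (∏_{j≠i}(α_i − α_j))^{−1} mod 11.
  i = 1 (α = 6): (6−4)(6−3)(6−7)(6−9) = 2·3·(−1)·(−3) = 18 ≡ 7, so v_1 = 7^{−1} = 8 (mod 11).
  i = 2 (α = 4): (4−6)(4−3)(4−7)(4−9) = (−2)·1·(−3)·(−5) = −30 ≡ 3, so v_2 = 3^{−1} = 4 (mod 11).
  i = 3 (α = 3): (3−6)(3−4)(3−7)(3−9) = (−3)·(−1)·(−4)·(−6) = 72 ≡ 6, so v_3 = 6^{−1} = 2 (mod 11).
  i = 4 (α = 7): (7−6)(7−4)(7−3)(7−9) = 1·3·4·(−2) = −24 ≡ 9, so v_4 = 9^{−1} = 5 (mod 11).
  i = 5 (α = 9): (9−6)(9−4)(9−3)(9−7) = 3·5·6·2 = 180 ≡ 4, so v_5 = 4^{−1} = 3 (mod 11).
  v = [8, 4, 2, 5, 3].
Step 2: syndromes of r = [10, 2, 9, 3, 1] (all sums mod 11).
  S_0 = Σ v_i r_i = 8·10 + 4·2 + 2·9 + 5·3 + 3·1 = 124 ≡ 3.
  S_1 = Σ v_i α_i r_i = 8·6·10 + 4·4·2 + 2·3·9 + 5·7·3 + 3·9·1 = 698 ≡ 5.
  α_i^2 mod 11 = [3, 5, 9, 5, 4].
  S_2 = Σ v_i α_i^2 r_i = 8·3·10 + 4·5·2 + 2·9·9 + 5·5·3 + 3·4·1 = 529 ≡ 1.
  S = (3, 5, 1) ≠ 0, so r is not a codeword (an error is present).
Step 3: locate the error. For a single error e at position i, S_ℓ = v_i·e·α_i^ℓ, so α_err = S_1/S_0.
  S_0^{−1} = 3^{−1} = 4 (mod 11), so α_err = 5·4 = 20 ≡ 9 = α_5. Error position i = 5.
  Consistency check: S_2/S_1 = 1·9 = 9 ≡ 9 = α_err ✓ (single-error assumption holds).
Step 4: error magnitude e = S_0/v_5 = S_0·∏_{j≠5}(α_5 − α_j) = 3·4 = 12 ≡ 1 (mod 11).
Step 5: correct position 5: c_5 = r_5 − e = 1 − 1 ≡ 0 (mod 11). Hence c = [10, 2, 9, 3, 0].
  Check: interpolating c through the α_i gives m(x) = 8 + 4·x (degree < 2) with m(α_i) = c_i for every i, so c is indeed a codeword.


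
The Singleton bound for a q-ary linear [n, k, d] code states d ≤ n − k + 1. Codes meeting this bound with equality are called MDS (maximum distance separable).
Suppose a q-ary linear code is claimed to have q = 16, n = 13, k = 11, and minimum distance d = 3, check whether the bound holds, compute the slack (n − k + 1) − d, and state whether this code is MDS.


Singleton RHS = n − k + 1 = 3, slack = 0, bound satisfied, MDS.

Singleton bound: d ≤ n − k + 1.
Here n = 13, k = 11, so n − k + 1 = 3.
Given d = 3, check d ≤ 3: YES.
Slack = (n − k + 1) − d = 0.
The code is MDS (slack = 0).
Description: the claimed parameters are [13, 11, 3]_16; such a code would be MDS (meets Singleton bound).


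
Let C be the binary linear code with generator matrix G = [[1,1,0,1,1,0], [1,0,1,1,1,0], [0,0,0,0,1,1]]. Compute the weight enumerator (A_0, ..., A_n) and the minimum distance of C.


Weight distribution: A_0 = 1, A_2 = 2, A_4 = 5. Minimum distance d = 2.

Enumerate all 2^3 = 8 messages m ∈ F_2^3.
For each, compute codeword c = mG in F_2^6, then tally its weight.
  m = 000 → c = 000000, weight = 0.
  m = 100 → c = 110110, weight = 4.
  m = 010 → c = 101110, weight = 4.
  m = 110 → c = 011000, weight = 2.
  m = 001 → c = 000011, weight = 2.
  m = 101 → c = 110101, weight = 4.
  m = 011 → c = 101101, weight = 4.
  m = 111 → c = 011011, weight = 4.
Tally weights:
  weight 0: 1 codewords.
  weight 2: 2 codewords.
  weight 4: 5 codewords.
Minimum distance d = smallest w > 0 with A_w > 0 = 2.
Sanity: Σ A_w = 8 = 2^3 = 8 ✓.


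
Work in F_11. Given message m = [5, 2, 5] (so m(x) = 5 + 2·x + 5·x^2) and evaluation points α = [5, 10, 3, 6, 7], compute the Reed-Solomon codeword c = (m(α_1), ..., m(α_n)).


c = [8, 8, 1, 10, 0]

Message polynomial: m(x) = 5 + 2·x + 5·x^2 (mod 11).
For each evaluation point α_i, compute m(α_i) mod 11:
  α_1 = 5: Horner steps 5 → 5 → 8, so m(5) = 8.
  α_2 = 10: Horner steps 5 → 8 → 8, so m(10) = 8.
  α_3 = 3: Horner steps 5 → 6 → 1, so m(3) = 1.
  α_4 = 6: Horner steps 5 → 10 → 10, so m(6) = 10.
  α_5 = 7: Horner steps 5 → 4 → 0, so m(7) = 0.
Codeword c = [8, 8, 1, 10, 0] ∈ F_11^5.


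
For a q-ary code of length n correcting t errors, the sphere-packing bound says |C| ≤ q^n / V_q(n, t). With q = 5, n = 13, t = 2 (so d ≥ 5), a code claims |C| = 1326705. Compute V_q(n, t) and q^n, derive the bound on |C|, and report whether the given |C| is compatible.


V_q(n, t) = 1301, q^n = 1220703125, Hamming bound = 938280, |C| = 1326705 > bound (violated).

Step 1: Compute V_q(n, t) = Σ_{j=0}^2 C(n, j) (q−1)^j.
  j = 0: C(13,0)·(4)^0 = 1·1 = 1.
  j = 1: C(13,1)·(4)^1 = 13·4 = 52.
  j = 2: C(13,2)·(4)^2 = 78·16 = 1248.
  V_q(n, t) = 1 + 52 + 1248 = 1301.
Step 2: q^n = 5^13 = 1220703125.
Step 3: Hamming bound ⌊q^n / V_q(n,t)⌋ = ⌊1220703125/1301⌋ = 938280.
Step 4: Compare |C| = 1326705 to 938280: violated.
The claimed |C| lies above the Hamming bound, so no 5-ary code of length 13 with d ≥ 5 can have 1326705 codewords.


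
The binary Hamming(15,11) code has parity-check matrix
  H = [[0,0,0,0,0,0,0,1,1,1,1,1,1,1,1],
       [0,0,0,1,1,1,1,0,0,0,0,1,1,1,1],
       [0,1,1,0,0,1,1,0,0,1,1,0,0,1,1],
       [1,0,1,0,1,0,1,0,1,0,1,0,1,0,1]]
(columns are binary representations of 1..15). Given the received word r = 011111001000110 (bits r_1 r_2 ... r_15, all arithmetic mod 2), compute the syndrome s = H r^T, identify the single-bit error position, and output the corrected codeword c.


s = (1, 1, 0, 0)^T, error position = 12, corrected codeword c = 011111001001110

Compute s = H r^T mod 2 one row at a time:
  s_1 = 0 + 1 + 0 + 0 + 0 + 1 + 1 + 0 = 3 ≡ 1 (mod 2).
  s_2 = 1 + 1 + 1 + 0 + 0 + 1 + 1 + 0 = 5 ≡ 1 (mod 2).
  s_3 = 1 + 1 + 1 + 0 + 0 + 0 + 1 + 0 = 4 ≡ 0 (mod 2).
  s_4 = 0 + 1 + 1 + 0 + 1 + 0 + 1 + 0 = 4 ≡ 0 (mod 2).
s = (1, 1, 0, 0)^T — this equals column 12 of H (binary 1100), so error is at position 12.
Correct: flip bit 12 of r = 011111001000110 to get c = 011111001001110.


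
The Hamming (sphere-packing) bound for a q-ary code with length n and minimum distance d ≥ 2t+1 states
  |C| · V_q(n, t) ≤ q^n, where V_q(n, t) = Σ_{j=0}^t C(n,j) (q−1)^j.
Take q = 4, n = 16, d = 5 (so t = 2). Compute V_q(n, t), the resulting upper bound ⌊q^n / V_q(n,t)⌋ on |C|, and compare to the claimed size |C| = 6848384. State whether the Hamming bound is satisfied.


V_q(n, t) = 1129, q^n = 4294967296, Hamming bound = 3804222, |C| = 6848384 > bound (violated).

Step 1: Compute V_q(n, t) = Σ_{j=0}^2 C(n, j) (q−1)^j.
  j = 0: C(16,0)·(3)^0 = 1·1 = 1.
  j = 1: C(16,1)·(3)^1 = 16·3 = 48.
  j = 2: C(16,2)·(3)^2 = 120·9 = 1080.
  V_q(n, t) = 1 + 48 + 1080 = 1129.
Step 2: q^n = 4^16 = 4294967296.
Step 3: Hamming bound ⌊q^n / V_q(n,t)⌋ = ⌊4294967296/1129⌋ = 3804222.
Step 4: Compare |C| = 6848384 to 3804222: violated.
The claimed |C| lies above the Hamming bound, so no 4-ary code of length 16 with d ≥ 5 can have 6848384 codewords.


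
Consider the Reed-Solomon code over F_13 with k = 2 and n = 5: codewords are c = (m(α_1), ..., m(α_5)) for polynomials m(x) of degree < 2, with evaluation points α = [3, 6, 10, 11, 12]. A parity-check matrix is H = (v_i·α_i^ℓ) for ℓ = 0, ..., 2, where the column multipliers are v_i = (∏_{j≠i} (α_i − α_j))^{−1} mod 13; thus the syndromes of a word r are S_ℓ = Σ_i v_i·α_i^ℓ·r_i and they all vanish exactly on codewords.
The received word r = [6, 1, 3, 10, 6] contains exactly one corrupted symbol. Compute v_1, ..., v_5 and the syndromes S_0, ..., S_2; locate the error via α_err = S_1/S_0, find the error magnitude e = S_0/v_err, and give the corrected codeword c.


S = (7, 6, 7), error at position 5, error magnitude e = 2, c = [6, 1, 3, 10, 4].

Step 1: column multipliers v_i = (∏_{j≠i}(α_i − α_j))^{−1} mod 13.
  i = 1 (α = 3): (3−6)(3−10)(3−11)(3−12) = (−3)·(−7)·(−8)·(−9) = 1512 ≡ 4, so v_1 = 4^{−1} = 10 (mod 13).
  i = 2 (α = 6): (6−3)(6−10)(6−11)(6−12) = 3·(−4)·(−5)·(−6) = −360 ≡ 4, so v_2 = 4^{−1} = 10 (mod 13).
  i = 3 (α = 10): (10−3)(10−6)(10−11)(10−12) = 7·4·(−1)·(−2) = 56 ≡ 4, so v_3 = 4^{−1} = 10 (mod 13).
  i = 4 (α = 11): (11−3)(11−6)(11−10)(11−12) = 8·5·1·(−1) = −40 ≡ 12, so v_4 = 12^{−1} = 12 (mod 13).
  i = 5 (α = 12): (12−3)(12−6)(12−10)(12−11) = 9·6·2·1 = 108 ≡ 4, so v_5 = 4^{−1} = 10 (mod 13).
  v = [10, 10, 10, 12, 10].
Step 2: syndromes of r = [6, 1, 3, 10, 6] (all sums mod 13).
  S_0 = Σ v_i r_i = 10·6 + 10·1 + 10·3 + 12·10 + 10·6 = 280 ≡ 7.
  S_1 = Σ v_i α_i r_i = 10·3·6 + 10·6·1 + 10·10·3 + 12·11·10 + 10·12·6 = 2580 ≡ 6.
  α_i^2 mod 13 = [9, 10, 9, 4, 1].
  S_2 = Σ v_i α_i^2 r_i = 10·9·6 + 10·10·1 + 10·9·3 + 12·4·10 + 10·1·6 = 1450 ≡ 7.
  S = (7, 6, 7) ≠ 0, so r is not a codeword (an error is present).
Step 3: locate the error. For a single error e at position i, S_ℓ = v_i·e·α_i^ℓ, so α_err = S_1/S_0.
  S_0^{−1} = 7^{−1} = 2 (mod 13), so α_err = 6·2 = 12 ≡ 12 = α_5. Error position i = 5.
  Consistency check: S_2/S_1 = 7·11 = 77 ≡ 12 = α_err ✓ (single-error assumption holds).
Step 4: error magnitude e = S_0/v_5 = S_0·∏_{j≠5}(α_5 − α_j) = 7·4 = 28 ≡ 2 (mod 13).
Step 5: correct position 5: c_5 = r_5 − e = 6 − 2 ≡ 4 (mod 13). Hence c = [6, 1, 3, 10, 4].
  Check: interpolating c through the α_i gives m(x) = 11 + 7·x (degree < 2) with m(α_i) = c_i for every i, so c is indeed a codeword.


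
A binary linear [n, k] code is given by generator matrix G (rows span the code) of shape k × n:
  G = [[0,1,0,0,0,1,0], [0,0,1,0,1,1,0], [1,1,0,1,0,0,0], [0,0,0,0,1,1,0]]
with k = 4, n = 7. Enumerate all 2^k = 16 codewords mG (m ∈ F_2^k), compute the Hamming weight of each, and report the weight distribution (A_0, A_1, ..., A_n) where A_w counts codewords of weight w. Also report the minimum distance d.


Weight distribution: A_0 = 1, A_1 = 1, A_2 = 3, A_3 = 6, A_4 = 3, A_5 = 1, A_6 = 1. Minimum distance d = 1.

Enumerate all 2^4 = 16 messages m ∈ F_2^4.
For each, compute codeword c = mG in F_2^7, then tally its weight.
  m = 0000 → c = 0000000, weight = 0.
  m = 1000 → c = 0100010, weight = 2.
  m = 0100 → c = 0010110, weight = 3.
  m = 1100 → c = 0110100, weight = 3.
  m = 0010 → c = 1101000, weight = 3.
  m = 1010 → c = 1001010, weight = 3.
  m = 0110 → c = 1111110, weight = 6.
  m = 1110 → c = 1011100, weight = 4.
  m = 0001 → c = 0000110, weight = 2.
  m = 1001 → c = 0100100, weight = 2.
  m = 0101 → c = 0010000, weight = 1.
  m = 1101 → c = 0110010, weight = 3.
  m = 0011 → c = 1101110, weight = 5.
  m = 1011 → c = 1001100, weight = 3.
  m = 0111 → c = 1111000, weight = 4.
  m = 1111 → c = 1011010, weight = 4.
Tally weights:
  weight 0: 1 codewords.
  weight 1: 1 codewords.
  weight 2: 3 codewords.
  weight 3: 6 codewords.
  weight 4: 3 codewords.
  weight 5: 1 codewords.
  weight 6: 1 codewords.
Minimum distance d = smallest w > 0 with A_w > 0 = 1.
Sanity: Σ A_w = 16 = 2^4 = 16 ✓.


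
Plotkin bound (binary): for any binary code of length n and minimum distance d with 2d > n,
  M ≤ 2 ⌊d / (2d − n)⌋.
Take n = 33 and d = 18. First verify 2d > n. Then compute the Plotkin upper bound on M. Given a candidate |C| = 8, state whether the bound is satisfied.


Plotkin bound M ≤ 12; given |C| = 8 ≤ bound (satisfied).

Check applicability: 2d = 36, n = 33.
2d − n = 3 > 0, so Plotkin applies.
Compute d/(2d−n) = 18/3 ≈ 6.0000.
⌊d/(2d−n)⌋ = 6.
Plotkin bound: M ≤ 2·6 = 12.
Given |C| = 8, check: satisfied.
This |C| is below the Plotkin bound.


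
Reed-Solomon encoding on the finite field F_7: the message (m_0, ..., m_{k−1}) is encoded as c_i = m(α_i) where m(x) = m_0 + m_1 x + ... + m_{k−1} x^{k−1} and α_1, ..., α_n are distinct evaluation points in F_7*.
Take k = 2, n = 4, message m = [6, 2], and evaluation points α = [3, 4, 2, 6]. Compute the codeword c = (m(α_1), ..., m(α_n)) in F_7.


c = [5, 0, 3, 4]

Message polynomial: m(x) = 6 + 2·x (mod 7).
For each evaluation point α_i, compute m(α_i) mod 7:
  α_1 = 3: Horner steps 2 → 5, so m(3) = 5.
  α_2 = 4: Horner steps 2 → 0, so m(4) = 0.
  α_3 = 2: Horner steps 2 → 3, so m(2) = 3.
  α_4 = 6: Horner steps 2 → 4, so m(6) = 4.
Codeword c = [5, 0, 3, 4] ∈ F_7^4.


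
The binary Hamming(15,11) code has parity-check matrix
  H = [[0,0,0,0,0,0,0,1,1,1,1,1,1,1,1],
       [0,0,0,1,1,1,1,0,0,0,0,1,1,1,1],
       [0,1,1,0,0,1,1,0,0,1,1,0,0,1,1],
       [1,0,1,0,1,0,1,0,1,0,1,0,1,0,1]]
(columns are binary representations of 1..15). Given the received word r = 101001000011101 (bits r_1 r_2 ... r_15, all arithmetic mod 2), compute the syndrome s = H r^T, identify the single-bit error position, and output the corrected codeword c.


s = (0, 0, 0, 1)^T, error position = 1, corrected codeword c = 001001000011101

Compute s = H r^T mod 2 one row at a time:
  s_1 = 0 + 0 + 0 + 1 + 1 + 1 + 0 + 1 = 4 ≡ 0 (mod 2).
  s_2 = 0 + 0 + 1 + 0 + 1 + 1 + 0 + 1 = 4 ≡ 0 (mod 2).
  s_3 = 0 + 1 + 1 + 0 + 0 + 1 + 0 + 1 = 4 ≡ 0 (mod 2).
  s_4 = 1 + 1 + 0 + 0 + 0 + 1 + 1 + 1 = 5 ≡ 1 (mod 2).
s = (0, 0, 0, 1)^T — this equals column 1 of H (binary 0001), so error is at position 1.
Correct: flip bit 1 of r = 101001000011101 to get c = 001001000011101.


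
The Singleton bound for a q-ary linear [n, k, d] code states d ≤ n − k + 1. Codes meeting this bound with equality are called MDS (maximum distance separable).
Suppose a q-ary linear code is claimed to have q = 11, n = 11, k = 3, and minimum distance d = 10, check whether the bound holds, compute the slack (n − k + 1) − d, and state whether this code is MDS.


Singleton RHS = n − k + 1 = 9, slack = -1, bound violated (no such code; not MDS).

Singleton bound: d ≤ n − k + 1.
Here n = 11, k = 3, so n − k + 1 = 9.
Given d = 10, check d ≤ 9: NO.
Slack = (n − k + 1) − d = -1.
The slack is negative: d = 10 exceeds n − k + 1 = 9 by 1, so the Singleton bound is violated and no linear [11, 3, 10]_11 code can exist. In particular it is not MDS (MDS requires d = n − k + 1 exactly).
Description: the claimed parameters are [11, 3, 10]_11; such a code would be impossible (violates the Singleton bound).


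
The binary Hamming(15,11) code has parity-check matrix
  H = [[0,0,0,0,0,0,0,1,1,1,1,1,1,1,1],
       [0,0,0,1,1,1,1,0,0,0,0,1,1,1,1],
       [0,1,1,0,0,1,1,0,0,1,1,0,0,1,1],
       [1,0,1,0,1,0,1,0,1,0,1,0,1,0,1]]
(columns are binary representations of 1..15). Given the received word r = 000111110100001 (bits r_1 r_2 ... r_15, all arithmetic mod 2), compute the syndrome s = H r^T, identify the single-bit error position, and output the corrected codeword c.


s = (1, 1, 0, 1)^T, error position = 13, corrected codeword c = 000111110100101

Compute s = H r^T mod 2 one row at a time:
  s_1 = 1 + 0 + 1 + 0 + 0 + 0 + 0 + 1 = 3 ≡ 1 (mod 2).
  s_2 = 1 + 1 + 1 + 1 + 0 + 0 + 0 + 1 = 5 ≡ 1 (mod 2).
  s_3 = 0 + 0 + 1 + 1 + 1 + 0 + 0 + 1 = 4 ≡ 0 (mod 2).
  s_4 = 0 + 0 + 1 + 1 + 0 + 0 + 0 + 1 = 3 ≡ 1 (mod 2).
s = (1, 1, 0, 1)^T — this equals column 13 of H (binary 1101), so error is at position 13.
Correct: flip bit 13 of r = 000111110100001 to get c = 000111110100101.


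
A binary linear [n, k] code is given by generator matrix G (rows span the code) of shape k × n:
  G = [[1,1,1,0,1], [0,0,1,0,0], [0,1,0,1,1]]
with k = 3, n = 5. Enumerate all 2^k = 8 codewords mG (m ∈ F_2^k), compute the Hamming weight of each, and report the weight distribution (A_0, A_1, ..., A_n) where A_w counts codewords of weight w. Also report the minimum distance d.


Weight distribution: A_0 = 1, A_1 = 1, A_2 = 1, A_3 = 3, A_4 = 2. Minimum distance d = 1.

Enumerate all 2^3 = 8 messages m ∈ F_2^3.
For each, compute codeword c = mG in F_2^5, then tally its weight.
  m = 000 → c = 00000, weight = 0.
  m = 100 → c = 11101, weight = 4.
  m = 010 → c = 00100, weight = 1.
  m = 110 → c = 11001, weight = 3.
  m = 001 → c = 01011, weight = 3.
  m = 101 → c = 10110, weight = 3.
  m = 011 → c = 01111, weight = 4.
  m = 111 → c = 10010, weight = 2.
Tally weights:
  weight 0: 1 codewords.
  weight 1: 1 codewords.
  weight 2: 1 codewords.
  weight 3: 3 codewords.
  weight 4: 2 codewords.
Minimum distance d = smallest w > 0 with A_w > 0 = 1.
Sanity: Σ A_w = 8 = 2^3 = 8 ✓.


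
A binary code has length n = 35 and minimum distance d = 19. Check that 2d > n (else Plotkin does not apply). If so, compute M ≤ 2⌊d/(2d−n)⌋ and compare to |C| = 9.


Plotkin bound M ≤ 12; given |C| = 9 ≤ bound (satisfied).

Check applicability: 2d = 38, n = 35.
2d − n = 3 > 0, so Plotkin applies.
Compute d/(2d−n) = 19/3 ≈ 6.3333.
⌊d/(2d−n)⌋ = 6.
Plotkin bound: M ≤ 2·6 = 12.
Given |C| = 9, check: satisfied.
This |C| is below the Plotkin bound.


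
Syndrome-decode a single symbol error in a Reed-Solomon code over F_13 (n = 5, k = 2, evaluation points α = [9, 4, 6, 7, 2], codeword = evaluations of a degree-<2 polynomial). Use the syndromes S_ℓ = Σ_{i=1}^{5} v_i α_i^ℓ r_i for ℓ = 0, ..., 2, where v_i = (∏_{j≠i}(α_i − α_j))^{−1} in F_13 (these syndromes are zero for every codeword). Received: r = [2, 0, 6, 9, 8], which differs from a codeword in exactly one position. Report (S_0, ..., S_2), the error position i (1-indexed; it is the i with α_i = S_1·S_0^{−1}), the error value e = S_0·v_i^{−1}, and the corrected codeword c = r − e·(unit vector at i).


S = (2, 4, 8), error at position 5, error magnitude e = 1, c = [2, 0, 6, 9, 7].

Step 1: column multipliers v_i = (∏_{j≠i}(α_i − α_j))^{−1} mod 13.
  i = 1 (α = 9): (9−4)(9−6)(9−7)(9−2) = 5·3·2·7 = 210 ≡ 2, so v_1 = 2^{−1} = 7 (mod 13).
  i = 2 (α = 4): (4−9)(4−6)(4−7)(4−2) = (−5)·(−2)·(−3)·2 = −60 ≡ 5, so v_2 = 5^{−1} = 8 (mod 13).
  i = 3 (α = 6): (6−9)(6−4)(6−7)(6−2) = (−3)·2·(−1)·4 = 24 ≡ 11, so v_3 = 11^{−1} = 6 (mod 13).
  i = 4 (α = 7): (7−9)(7−4)(7−6)(7−2) = (−2)·3·1·5 = −30 ≡ 9, so v_4 = 9^{−1} = 3 (mod 13).
  i = 5 (α = 2): (2−9)(2−4)(2−6)(2−7) = (−7)·(−2)·(−4)·(−5) = 280 ≡ 7, so v_5 = 7^{−1} = 2 (mod 13).
  v = [7, 8, 6, 3, 2].
Step 2: syndromes of r = [2, 0, 6, 9, 8] (all sums mod 13).
  S_0 = Σ v_i r_i = 7·2 + 8·0 + 6·6 + 3·9 + 2·8 = 93 ≡ 2.
  S_1 = Σ v_i α_i r_i = 7·9·2 + 8·4·0 + 6·6·6 + 3·7·9 + 2·2·8 = 563 ≡ 4.
  α_i^2 mod 13 = [3, 3, 10, 10, 4].
  S_2 = Σ v_i α_i^2 r_i = 7·3·2 + 8·3·0 + 6·10·6 + 3·10·9 + 2·4·8 = 736 ≡ 8.
  S = (2, 4, 8) ≠ 0, so r is not a codeword (an error is present).
Step 3: locate the error. For a single error e at position i, S_ℓ = v_i·e·α_i^ℓ, so α_err = S_1/S_0.
  S_0^{−1} = 2^{−1} = 7 (mod 13), so α_err = 4·7 = 28 ≡ 2 = α_5. Error position i = 5.
  Consistency check: S_2/S_1 = 8·10 = 80 ≡ 2 = α_err ✓ (single-error assumption holds).
Step 4: error magnitude e = S_0/v_5 = S_0·∏_{j≠5}(α_5 − α_j) = 2·7 = 14 ≡ 1 (mod 13).
Step 5: correct position 5: c_5 = r_5 − e = 8 − 1 ≡ 7 (mod 13). Hence c = [2, 0, 6, 9, 7].
  Check: interpolating c through the α_i gives m(x) = 1 + 3·x (degree < 2) with m(α_i) = c_i for every i, so c is indeed a codeword.
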